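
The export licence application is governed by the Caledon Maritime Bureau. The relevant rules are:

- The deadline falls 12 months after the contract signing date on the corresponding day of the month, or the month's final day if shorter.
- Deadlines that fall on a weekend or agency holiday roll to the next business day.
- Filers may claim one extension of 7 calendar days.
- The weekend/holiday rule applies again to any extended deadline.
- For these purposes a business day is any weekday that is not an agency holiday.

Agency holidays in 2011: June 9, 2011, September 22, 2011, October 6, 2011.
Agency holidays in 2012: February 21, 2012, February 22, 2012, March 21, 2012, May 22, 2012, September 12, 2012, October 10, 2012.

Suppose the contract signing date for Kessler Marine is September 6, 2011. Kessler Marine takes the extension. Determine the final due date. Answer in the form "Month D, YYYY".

September 13, 2012

12 months after September 6, 2011, on the same day of the month, is September 6, 2012.
September 6, 2012 falls on a Thursday, which is a business day, so no adjustment is needed.
The 7-calendar-day extension moves the deadline from September 6, 2012 to September 13, 2012.
Since September 13, 2012 is a Thursday and not a holiday, the date is unchanged.
So the filing is due September 13, 2012.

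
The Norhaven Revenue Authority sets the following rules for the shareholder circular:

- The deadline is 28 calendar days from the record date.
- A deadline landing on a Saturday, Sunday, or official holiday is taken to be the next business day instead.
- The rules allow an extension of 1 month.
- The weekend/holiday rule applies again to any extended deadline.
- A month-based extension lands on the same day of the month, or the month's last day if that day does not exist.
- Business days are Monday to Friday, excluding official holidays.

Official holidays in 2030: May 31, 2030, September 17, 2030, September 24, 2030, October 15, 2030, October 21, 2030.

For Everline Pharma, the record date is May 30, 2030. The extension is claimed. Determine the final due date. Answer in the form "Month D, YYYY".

July 29, 2030

28 calendar days after May 30, 2030 is June 27, 2030.
Since June 27, 2030 is a Thursday and not a holiday, the date is unchanged.
Add 1 month to June 27, 2030: July 27, 2030.
July 27, 2030 is a Saturday, so it moves to the next business day, July 29, 2030 (Monday).
The final due date is July 29, 2030.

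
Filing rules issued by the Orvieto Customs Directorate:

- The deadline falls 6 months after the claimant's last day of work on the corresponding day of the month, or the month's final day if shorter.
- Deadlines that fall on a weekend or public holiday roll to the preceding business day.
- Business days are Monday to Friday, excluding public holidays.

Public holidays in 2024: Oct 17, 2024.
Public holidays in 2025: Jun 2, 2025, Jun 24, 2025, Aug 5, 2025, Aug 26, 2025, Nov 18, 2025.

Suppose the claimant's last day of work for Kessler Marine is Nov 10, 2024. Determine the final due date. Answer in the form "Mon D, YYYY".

May 9, 2025

Moving 6 months forward from Nov 10, 2024 on the corresponding day gives May 10, 2025.
May 10, 2025 is a Saturday, so it moves to the preceding business day, May 9, 2025 (Friday).
The final due date is May 9, 2025.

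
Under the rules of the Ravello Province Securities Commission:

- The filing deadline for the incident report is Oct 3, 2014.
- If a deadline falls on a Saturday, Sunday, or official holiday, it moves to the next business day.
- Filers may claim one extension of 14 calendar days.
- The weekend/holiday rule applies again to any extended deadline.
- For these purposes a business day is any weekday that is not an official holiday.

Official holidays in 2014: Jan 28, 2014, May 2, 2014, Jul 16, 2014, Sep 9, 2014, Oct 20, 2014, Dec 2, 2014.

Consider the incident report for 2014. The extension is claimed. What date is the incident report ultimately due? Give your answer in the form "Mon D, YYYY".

Oct 17, 2014

The stated deadline is Oct 3, 2014.
Since Oct 3, 2014 is a Friday and not a holiday, the date is unchanged.
The 14-calendar-day extension moves the deadline from Oct 3, 2014 to Oct 17, 2014.
Since Oct 17, 2014 is a Friday and not a holiday, the date is unchanged.
The final due date is Oct 17, 2014.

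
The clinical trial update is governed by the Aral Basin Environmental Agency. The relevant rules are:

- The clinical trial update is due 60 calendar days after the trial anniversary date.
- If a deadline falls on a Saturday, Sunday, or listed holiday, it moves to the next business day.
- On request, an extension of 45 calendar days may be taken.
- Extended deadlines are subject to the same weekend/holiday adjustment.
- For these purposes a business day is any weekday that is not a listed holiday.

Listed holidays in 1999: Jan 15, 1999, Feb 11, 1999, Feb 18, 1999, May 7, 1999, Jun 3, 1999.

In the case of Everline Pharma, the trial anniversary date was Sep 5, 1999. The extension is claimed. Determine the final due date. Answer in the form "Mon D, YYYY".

Trigger date Sep 5, 1999 + 60 calendar days = Nov 4, 1999.
Nov 4, 1999 (Thursday) is already a business day.
Applying the 45-calendar-day extension: Nov 4, 1999 + 45 days = Dec 19, 1999.
Dec 19, 1999 is a Sunday; the next business day is Dec 20, 1999 (Monday).
The final due date is Dec 20, 1999.

Dec 20, 1999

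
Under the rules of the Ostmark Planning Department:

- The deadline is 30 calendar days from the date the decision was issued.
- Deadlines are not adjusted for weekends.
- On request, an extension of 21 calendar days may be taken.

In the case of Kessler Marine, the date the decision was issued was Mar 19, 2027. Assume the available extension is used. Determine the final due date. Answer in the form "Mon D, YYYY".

May 9, 2027

Adding 30 calendar days to Mar 19, 2027 gives Apr 18, 2027.
Apr 18, 2027 is a Sunday; no weekend or holiday adjustment applies.
With the 21-day extension, Apr 18, 2027 becomes May 9, 2027.
May 9, 2027 is a Sunday; no weekend or holiday adjustment applies.
Final deadline: May 9, 2027.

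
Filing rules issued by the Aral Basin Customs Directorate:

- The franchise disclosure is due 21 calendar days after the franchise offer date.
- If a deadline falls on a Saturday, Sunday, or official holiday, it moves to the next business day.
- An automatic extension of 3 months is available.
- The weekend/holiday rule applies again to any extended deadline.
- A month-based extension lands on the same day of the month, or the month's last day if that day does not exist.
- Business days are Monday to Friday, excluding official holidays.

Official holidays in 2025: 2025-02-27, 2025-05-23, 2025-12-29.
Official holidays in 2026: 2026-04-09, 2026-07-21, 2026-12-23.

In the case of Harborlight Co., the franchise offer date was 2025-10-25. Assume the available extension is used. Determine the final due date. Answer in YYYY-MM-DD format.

2026-02-17

From 2025-10-25, 21 calendar days later is 2025-11-15.
Because 2025-11-15 is a Saturday, the deadline becomes 2025-11-17 (Monday).
Applying the 3 months extension: 3 months after 2025-11-17 is 2026-02-17.
2026-02-17 is a Tuesday and not a listed holiday, so it stands.
Final deadline: 2026-02-17.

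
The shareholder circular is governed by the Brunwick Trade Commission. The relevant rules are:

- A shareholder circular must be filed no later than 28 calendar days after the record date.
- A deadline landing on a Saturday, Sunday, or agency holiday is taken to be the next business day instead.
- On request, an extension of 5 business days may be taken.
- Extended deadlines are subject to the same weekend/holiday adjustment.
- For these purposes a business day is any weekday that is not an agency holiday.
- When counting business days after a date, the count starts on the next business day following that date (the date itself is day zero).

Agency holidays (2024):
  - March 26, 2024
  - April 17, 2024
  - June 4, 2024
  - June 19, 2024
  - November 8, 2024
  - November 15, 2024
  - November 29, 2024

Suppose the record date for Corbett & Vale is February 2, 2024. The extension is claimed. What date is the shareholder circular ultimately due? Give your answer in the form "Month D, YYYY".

From February 2, 2024, 28 calendar days later is March 1, 2024.
March 1, 2024 (Friday) is already a business day.
Applying the 5-business-day extension: 5 business days after March 1, 2024 is March 8, 2024.
March 8, 2024 is a Friday and not a listed holiday, so it stands.
So the filing is due March 8, 2024.

March 8, 2024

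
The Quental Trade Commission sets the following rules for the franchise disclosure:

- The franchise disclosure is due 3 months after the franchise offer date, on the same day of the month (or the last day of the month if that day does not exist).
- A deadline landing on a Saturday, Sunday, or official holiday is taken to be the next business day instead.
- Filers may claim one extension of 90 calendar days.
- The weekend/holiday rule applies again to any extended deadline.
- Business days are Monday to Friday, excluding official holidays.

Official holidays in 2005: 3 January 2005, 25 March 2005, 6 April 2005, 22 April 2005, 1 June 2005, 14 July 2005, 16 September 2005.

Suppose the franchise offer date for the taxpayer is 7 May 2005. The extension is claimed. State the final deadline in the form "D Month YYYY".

7 November 2005

3 months from 7 May 2005 is 7 August 2005.
7 August 2005 falls on a Sunday. Rolling to the next business day gives 8 August 2005, a Monday.
The 90-calendar-day extension moves the deadline from 8 August 2005 to 6 November 2005.
6 November 2005 is a Sunday; the next business day is 7 November 2005 (Monday).
The final due date is 7 November 2005.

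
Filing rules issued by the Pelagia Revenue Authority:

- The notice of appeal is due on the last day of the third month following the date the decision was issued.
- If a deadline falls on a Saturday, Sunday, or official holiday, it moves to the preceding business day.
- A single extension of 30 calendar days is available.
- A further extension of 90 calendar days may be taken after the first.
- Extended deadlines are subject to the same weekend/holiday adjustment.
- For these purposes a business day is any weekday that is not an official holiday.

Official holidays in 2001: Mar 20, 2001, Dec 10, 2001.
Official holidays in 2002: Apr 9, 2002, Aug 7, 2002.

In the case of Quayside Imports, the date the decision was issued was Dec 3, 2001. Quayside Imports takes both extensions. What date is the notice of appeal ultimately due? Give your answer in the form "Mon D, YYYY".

Jul 25, 2002

The third month after Dec 3, 2001 is March 2002, whose last day is Mar 31, 2002.
Because Mar 31, 2002 is a Sunday, the deadline becomes Mar 29, 2002 (Friday).
With the 30-day extension, Mar 29, 2002 becomes Apr 28, 2002.
Because Apr 28, 2002 is a Sunday, the deadline becomes Apr 26, 2002 (Friday).
Applying the 90-calendar-day extension: Apr 26, 2002 + 90 days = Jul 25, 2002.
Jul 25, 2002 (Thursday) is already a business day.
The final due date is Jul 25, 2002.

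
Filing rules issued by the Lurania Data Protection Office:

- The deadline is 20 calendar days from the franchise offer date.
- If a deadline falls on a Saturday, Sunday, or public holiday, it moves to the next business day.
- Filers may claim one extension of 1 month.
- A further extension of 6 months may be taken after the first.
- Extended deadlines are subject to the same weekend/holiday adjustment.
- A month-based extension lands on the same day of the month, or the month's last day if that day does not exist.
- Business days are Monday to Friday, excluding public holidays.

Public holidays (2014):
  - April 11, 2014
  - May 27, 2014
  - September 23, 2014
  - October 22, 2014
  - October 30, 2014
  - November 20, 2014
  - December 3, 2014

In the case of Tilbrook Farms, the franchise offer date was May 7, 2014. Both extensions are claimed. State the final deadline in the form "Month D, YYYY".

Trigger date May 7, 2014 + 20 calendar days = May 27, 2014.
Because May 27, 2014 is a listed holiday, the deadline becomes May 28, 2014 (Wednesday).
Applying the 1 month extension: 1 month after May 28, 2014 is June 28, 2014.
June 28, 2014 is a Saturday; the next business day is June 30, 2014 (Monday).
Add 6 months to June 30, 2014: December 30, 2014.
December 30, 2014 falls on a Tuesday, which is a business day, so no adjustment is needed.
So the filing is due December 30, 2014.

December 30, 2014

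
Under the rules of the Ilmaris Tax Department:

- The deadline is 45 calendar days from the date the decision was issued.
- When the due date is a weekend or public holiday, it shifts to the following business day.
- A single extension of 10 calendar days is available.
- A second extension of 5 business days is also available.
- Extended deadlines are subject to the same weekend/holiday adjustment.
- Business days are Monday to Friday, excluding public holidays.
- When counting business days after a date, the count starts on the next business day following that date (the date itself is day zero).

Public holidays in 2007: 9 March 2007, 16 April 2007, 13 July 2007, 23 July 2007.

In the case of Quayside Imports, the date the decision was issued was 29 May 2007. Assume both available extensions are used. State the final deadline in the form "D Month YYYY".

45 calendar days after 29 May 2007 is 13 July 2007.
Because 13 July 2007 is a listed holiday, the deadline becomes 16 July 2007 (Monday).
With the 10-day extension, 16 July 2007 becomes 26 July 2007.
26 July 2007 (Thursday) is already a business day.
Applying the 5-business-day extension: 5 business days after 26 July 2007 is 2 August 2007.
Since 2 August 2007 is a Thursday and not a holiday, the date is unchanged.
Final deadline: 2 August 2007.

2 August 2007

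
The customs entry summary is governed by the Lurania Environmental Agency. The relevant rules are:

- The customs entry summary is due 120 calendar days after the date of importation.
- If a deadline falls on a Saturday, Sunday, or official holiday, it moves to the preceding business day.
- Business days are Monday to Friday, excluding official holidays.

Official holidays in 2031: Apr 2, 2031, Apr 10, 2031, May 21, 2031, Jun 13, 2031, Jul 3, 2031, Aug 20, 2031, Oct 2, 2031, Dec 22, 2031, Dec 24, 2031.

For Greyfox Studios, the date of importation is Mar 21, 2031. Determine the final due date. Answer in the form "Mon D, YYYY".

120 calendar days after Mar 21, 2031 is Jul 19, 2031.
Jul 19, 2031 is a Saturday; the preceding business day is Jul 18, 2031 (Friday).
Final deadline: Jul 18, 2031.

Jul 18, 2031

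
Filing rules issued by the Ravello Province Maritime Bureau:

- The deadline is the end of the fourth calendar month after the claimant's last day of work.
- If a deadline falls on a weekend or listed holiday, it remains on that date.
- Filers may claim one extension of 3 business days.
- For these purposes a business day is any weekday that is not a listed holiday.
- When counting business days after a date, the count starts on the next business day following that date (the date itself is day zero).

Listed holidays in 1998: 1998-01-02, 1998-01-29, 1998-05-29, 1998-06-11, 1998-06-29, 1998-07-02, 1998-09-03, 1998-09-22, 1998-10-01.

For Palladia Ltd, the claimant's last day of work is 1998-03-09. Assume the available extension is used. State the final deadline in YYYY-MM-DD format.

4 months after 1998-03-09 is July 1998; that month ends on 1998-07-31.
1998-07-31 is a Friday; no weekend or holiday adjustment applies.
The 3-business-day extension runs from 1998-07-31 to 1998-08-05.
No adjustment is made for weekends or holidays, so 1998-08-05 stands.
Final deadline: 1998-08-05.

1998-08-05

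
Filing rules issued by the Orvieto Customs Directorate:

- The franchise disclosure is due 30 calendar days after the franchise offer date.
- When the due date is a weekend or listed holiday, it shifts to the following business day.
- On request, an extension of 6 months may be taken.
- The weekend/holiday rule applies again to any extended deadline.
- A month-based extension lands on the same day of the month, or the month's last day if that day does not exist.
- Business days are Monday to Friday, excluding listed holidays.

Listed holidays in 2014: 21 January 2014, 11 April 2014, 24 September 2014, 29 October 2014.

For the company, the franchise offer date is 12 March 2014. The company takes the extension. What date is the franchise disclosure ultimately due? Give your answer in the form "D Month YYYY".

14 October 2014

From 12 March 2014, 30 calendar days later is 11 April 2014.
11 April 2014 is a listed holiday; the next business day is 14 April 2014 (Monday).
Add 6 months to 14 April 2014: 14 October 2014.
Since 14 October 2014 is a Tuesday and not a holiday, the date is unchanged.
Deadline: 14 October 2014.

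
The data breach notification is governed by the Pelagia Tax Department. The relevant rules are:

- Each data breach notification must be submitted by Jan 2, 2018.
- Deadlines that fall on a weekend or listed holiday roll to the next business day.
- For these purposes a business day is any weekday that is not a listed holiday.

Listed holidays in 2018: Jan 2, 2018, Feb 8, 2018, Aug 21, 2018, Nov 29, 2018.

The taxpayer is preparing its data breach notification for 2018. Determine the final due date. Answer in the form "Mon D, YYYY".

Jan 3, 2018

The statutory due date is Jan 2, 2018.
Jan 2, 2018 is a listed holiday; the next business day is Jan 3, 2018 (Wednesday).
Deadline: Jan 3, 2018.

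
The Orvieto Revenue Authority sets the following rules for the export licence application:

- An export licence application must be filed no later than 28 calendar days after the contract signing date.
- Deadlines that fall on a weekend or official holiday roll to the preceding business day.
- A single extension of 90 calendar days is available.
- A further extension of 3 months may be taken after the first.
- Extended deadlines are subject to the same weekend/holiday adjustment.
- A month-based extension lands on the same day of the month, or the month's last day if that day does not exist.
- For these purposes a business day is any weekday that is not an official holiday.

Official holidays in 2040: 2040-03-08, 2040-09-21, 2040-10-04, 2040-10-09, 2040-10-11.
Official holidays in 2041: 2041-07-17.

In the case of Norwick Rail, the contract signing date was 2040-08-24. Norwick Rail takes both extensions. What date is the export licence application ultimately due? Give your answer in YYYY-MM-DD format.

2041-03-19

28 calendar days after 2040-08-24 is 2040-09-21.
2040-09-21 falls on a listed holiday. Rolling to the preceding business day gives 2040-09-20, a Thursday.
Applying the 90-calendar-day extension: 2040-09-20 + 90 days = 2040-12-19.
2040-12-19 (Wednesday) is already a business day.
Add 3 months to 2040-12-19: 2041-03-19.
Since 2041-03-19 is a Tuesday and not a holiday, the date is unchanged.
Deadline: 2041-03-19.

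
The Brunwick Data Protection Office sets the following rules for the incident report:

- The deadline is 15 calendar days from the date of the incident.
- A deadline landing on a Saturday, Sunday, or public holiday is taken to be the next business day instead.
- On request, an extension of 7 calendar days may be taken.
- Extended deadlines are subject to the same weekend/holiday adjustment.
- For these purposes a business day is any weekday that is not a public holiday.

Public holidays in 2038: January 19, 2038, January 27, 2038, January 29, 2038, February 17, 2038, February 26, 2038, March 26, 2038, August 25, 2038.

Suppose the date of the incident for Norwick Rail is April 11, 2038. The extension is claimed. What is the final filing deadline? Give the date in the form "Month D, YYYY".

May 3, 2038

Adding 15 calendar days to April 11, 2038 gives April 26, 2038.
April 26, 2038 falls on a Monday, which is a business day, so no adjustment is needed.
The 7-calendar-day extension moves the deadline from April 26, 2038 to May 3, 2038.
May 3, 2038 (Monday) is already a business day.
The final due date is May 3, 2038.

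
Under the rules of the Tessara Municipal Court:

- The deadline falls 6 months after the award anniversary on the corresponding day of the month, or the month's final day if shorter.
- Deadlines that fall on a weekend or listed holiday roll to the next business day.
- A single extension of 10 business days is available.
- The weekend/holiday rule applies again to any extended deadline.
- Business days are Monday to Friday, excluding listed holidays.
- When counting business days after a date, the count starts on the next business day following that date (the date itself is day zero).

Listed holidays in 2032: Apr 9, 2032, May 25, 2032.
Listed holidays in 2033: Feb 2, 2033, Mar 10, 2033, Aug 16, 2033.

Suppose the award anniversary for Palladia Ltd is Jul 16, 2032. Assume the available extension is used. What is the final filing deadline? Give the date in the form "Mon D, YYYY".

Jan 31, 2033

6 months after Jul 16, 2032, on the same day of the month, is Jan 16, 2033.
Jan 16, 2033 is a Sunday, so it moves to the next business day, Jan 17, 2033 (Monday).
Applying the 10-business-day extension: 10 business days after Jan 17, 2033 is Jan 31, 2033.
Since Jan 31, 2033 is a Monday and not a holiday, the date is unchanged.
Deadline: Jan 31, 2033.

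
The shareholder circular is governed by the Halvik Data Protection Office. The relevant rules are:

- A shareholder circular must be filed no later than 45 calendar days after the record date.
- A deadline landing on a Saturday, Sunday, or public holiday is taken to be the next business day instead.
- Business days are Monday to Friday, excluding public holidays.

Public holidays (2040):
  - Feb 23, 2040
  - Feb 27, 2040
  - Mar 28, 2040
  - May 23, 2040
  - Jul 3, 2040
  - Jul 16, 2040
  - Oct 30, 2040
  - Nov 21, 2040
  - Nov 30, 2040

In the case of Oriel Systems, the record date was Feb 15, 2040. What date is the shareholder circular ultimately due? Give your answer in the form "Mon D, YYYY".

From Feb 15, 2040, 45 calendar days later is Mar 31, 2040.
Mar 31, 2040 falls on a Saturday. Rolling to the next business day gives Apr 2, 2040, a Monday.
So the filing is due Apr 2, 2040.

Apr 2, 2040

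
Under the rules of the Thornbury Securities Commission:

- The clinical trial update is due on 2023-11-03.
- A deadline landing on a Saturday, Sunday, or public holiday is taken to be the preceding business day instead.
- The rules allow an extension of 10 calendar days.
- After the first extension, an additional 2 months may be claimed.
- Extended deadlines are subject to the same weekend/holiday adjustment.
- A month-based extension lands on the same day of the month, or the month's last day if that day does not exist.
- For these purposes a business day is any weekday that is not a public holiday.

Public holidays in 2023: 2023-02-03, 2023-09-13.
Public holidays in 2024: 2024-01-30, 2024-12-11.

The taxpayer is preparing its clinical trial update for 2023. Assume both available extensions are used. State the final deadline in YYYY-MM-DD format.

2024-01-12

The stated deadline is 2023-11-03.
Since 2023-11-03 is a Friday and not a holiday, the date is unchanged.
Add the 10 calendar-day extension to 2023-11-03: 2023-11-13.
Since 2023-11-13 is a Monday and not a holiday, the date is unchanged.
The 2 months extension carries 2023-11-13 to 2024-01-13.
Because 2024-01-13 is a Saturday, the deadline becomes 2024-01-12 (Friday).
The final due date is 2024-01-12.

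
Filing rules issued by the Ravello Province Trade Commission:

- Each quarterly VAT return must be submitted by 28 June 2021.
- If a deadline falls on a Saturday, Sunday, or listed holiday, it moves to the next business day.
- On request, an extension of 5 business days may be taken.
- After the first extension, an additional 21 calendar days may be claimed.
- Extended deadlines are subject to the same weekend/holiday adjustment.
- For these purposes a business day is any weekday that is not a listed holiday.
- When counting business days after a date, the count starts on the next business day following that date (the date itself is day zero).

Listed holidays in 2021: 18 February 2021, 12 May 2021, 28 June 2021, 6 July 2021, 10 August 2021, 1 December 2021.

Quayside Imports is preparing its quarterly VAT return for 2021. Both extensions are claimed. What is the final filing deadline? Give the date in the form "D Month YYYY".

Start from the fixed due date, 28 June 2021.
28 June 2021 falls on a listed holiday. Rolling to the next business day gives 29 June 2021, a Tuesday.
Counting 5 further business days from 29 June 2021 reaches 7 July 2021.
7 July 2021 is a Wednesday and not a listed holiday, so it stands.
The 21-calendar-day extension moves the deadline from 7 July 2021 to 28 July 2021.
28 July 2021 falls on a Wednesday, which is a business day, so no adjustment is needed.
Deadline: 28 July 2021.

28 July 2021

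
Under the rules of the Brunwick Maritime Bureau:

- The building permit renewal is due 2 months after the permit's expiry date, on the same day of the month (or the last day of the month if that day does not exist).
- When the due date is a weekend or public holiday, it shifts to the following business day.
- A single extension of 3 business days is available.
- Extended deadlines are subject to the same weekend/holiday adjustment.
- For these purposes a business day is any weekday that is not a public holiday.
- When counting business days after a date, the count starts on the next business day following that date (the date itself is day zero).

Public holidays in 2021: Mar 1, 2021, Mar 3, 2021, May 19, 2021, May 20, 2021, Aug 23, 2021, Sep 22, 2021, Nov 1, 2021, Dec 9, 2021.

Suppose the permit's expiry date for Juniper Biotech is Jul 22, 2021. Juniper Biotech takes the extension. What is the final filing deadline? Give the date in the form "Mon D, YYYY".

Sep 28, 2021

2 months from Jul 22, 2021 is Sep 22, 2021.
Sep 22, 2021 is a listed holiday; the next business day is Sep 23, 2021 (Thursday).
Applying the 3-business-day extension: 3 business days after Sep 23, 2021 is Sep 28, 2021.
Since Sep 28, 2021 is a Tuesday and not a holiday, the date is unchanged.
The final due date is Sep 28, 2021.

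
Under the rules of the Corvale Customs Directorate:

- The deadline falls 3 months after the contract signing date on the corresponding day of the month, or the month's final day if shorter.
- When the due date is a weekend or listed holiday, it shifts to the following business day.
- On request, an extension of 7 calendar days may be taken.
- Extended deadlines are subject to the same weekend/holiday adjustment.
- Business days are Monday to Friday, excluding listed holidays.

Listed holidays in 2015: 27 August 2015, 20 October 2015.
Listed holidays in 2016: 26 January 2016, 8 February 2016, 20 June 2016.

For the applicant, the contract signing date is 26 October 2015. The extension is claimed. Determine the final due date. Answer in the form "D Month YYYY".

3 February 2016

Moving 3 months forward from 26 October 2015 on the corresponding day gives 26 January 2016.
26 January 2016 falls on a listed holiday. Rolling to the next business day gives 27 January 2016, a Wednesday.
Applying the 7-calendar-day extension: 27 January 2016 + 7 days = 3 February 2016.
3 February 2016 is a Wednesday and not a listed holiday, so it stands.
The final due date is 3 February 2016.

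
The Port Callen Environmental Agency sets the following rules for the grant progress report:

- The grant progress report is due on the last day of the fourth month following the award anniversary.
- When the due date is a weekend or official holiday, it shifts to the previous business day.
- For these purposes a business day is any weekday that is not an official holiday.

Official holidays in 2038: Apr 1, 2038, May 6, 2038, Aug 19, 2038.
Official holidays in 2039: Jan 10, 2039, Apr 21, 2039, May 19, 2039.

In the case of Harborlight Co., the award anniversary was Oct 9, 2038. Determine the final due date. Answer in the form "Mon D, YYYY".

Feb 28, 2039

The fourth month after Oct 9, 2038 is February 2039, whose last day is Feb 28, 2039.
Feb 28, 2039 is a Monday and not a listed holiday, so it stands.
So the filing is due Feb 28, 2039.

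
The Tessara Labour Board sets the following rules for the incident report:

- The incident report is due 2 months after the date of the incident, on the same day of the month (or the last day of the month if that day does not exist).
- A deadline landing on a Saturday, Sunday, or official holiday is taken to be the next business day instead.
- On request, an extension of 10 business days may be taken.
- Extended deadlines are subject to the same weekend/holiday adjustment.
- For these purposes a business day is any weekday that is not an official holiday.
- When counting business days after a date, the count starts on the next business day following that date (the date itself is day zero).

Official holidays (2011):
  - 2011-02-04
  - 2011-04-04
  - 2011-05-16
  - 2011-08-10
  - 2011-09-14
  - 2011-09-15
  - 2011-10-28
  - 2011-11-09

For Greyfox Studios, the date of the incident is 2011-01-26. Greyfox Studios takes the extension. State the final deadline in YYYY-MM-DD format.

2011-04-12

2 months from 2011-01-26 is 2011-03-26.
2011-03-26 falls on a Saturday. Rolling to the next business day gives 2011-03-28, a Monday.
Counting 10 further business days from 2011-03-28 reaches 2011-04-12.
2011-04-12 falls on a Tuesday, which is a business day, so no adjustment is needed.
Deadline: 2011-04-12.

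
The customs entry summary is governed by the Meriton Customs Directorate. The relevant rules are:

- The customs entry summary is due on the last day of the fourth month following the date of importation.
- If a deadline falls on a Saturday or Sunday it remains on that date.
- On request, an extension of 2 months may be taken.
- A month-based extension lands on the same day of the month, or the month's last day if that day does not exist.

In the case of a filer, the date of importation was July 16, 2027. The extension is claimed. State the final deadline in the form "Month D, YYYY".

4 months after July 16, 2027 falls in November 2027; the last day of that month is November 30, 2027.
November 30, 2027 falls on a Tuesday. The rules make no weekend/holiday allowance, so it remains November 30, 2027.
The 2 months extension carries November 30, 2027 to January 30, 2028.
January 30, 2028 falls on a Sunday. The rules make no weekend/holiday allowance, so it remains January 30, 2028.
So the filing is due January 30, 2028.

January 30, 2028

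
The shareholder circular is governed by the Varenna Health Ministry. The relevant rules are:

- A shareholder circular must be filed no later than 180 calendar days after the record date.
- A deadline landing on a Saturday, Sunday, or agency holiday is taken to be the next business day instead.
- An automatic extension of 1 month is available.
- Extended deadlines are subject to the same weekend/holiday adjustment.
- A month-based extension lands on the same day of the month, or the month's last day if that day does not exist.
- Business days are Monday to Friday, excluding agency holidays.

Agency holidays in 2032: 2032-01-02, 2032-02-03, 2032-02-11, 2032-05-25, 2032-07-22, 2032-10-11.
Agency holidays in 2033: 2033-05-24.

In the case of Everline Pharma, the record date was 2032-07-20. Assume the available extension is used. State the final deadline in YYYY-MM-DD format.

2033-02-17

From 2032-07-20, 180 calendar days later is 2033-01-16.
2033-01-16 falls on a Sunday. Rolling to the next business day gives 2033-01-17, a Monday.
Applying the 1 month extension: 1 month after 2033-01-17 is 2033-02-17.
2033-02-17 falls on a Thursday, which is a business day, so no adjustment is needed.
Final deadline: 2033-02-17.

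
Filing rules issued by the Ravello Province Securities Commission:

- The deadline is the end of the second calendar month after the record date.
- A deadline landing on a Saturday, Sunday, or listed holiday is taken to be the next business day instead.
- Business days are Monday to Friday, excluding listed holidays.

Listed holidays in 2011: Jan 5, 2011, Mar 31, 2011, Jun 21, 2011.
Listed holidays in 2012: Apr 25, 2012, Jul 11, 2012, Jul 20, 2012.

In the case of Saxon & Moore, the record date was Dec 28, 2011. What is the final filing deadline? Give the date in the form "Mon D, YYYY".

Feb 29, 2012

2 months after Dec 28, 2011 falls in February 2012; the last day of that month is Feb 29, 2012.
Feb 29, 2012 (Wednesday) is already a business day.
The final due date is Feb 29, 2012.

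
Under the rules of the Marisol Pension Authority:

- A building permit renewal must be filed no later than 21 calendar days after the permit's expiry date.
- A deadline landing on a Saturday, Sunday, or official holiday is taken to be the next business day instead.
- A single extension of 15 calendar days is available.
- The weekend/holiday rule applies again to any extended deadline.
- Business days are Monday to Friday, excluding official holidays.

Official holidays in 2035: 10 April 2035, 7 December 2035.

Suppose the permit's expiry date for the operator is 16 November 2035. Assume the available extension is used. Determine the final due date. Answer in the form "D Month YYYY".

Adding 21 calendar days to 16 November 2035 gives 7 December 2035.
Because 7 December 2035 is a listed holiday, the deadline becomes 10 December 2035 (Monday).
The 15-calendar-day extension moves the deadline from 10 December 2035 to 25 December 2035.
25 December 2035 (Tuesday) is already a business day.
So the filing is due 25 December 2035.

25 December 2035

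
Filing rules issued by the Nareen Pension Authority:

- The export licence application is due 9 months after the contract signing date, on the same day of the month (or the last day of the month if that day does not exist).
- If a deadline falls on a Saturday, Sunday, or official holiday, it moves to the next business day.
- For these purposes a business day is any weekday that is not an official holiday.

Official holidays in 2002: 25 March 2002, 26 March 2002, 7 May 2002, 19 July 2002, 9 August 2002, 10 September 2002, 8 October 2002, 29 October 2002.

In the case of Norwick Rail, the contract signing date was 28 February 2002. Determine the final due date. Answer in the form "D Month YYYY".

Moving 9 months forward from 28 February 2002 on the corresponding day gives 28 November 2002.
28 November 2002 is a Thursday and not a listed holiday, so it stands.
Final deadline: 28 November 2002.

28 November 2002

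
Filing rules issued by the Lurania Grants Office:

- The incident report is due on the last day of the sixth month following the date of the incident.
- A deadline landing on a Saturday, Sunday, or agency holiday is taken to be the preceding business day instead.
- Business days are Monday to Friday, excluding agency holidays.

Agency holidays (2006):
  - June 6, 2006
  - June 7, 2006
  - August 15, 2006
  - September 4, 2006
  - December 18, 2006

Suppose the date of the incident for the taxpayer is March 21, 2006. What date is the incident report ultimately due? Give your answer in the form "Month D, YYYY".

September 29, 2006

6 months after March 21, 2006 falls in September 2006; the last day of that month is September 30, 2006.
Because September 30, 2006 is a Saturday, the deadline becomes September 29, 2006 (Friday).
The final due date is September 29, 2006.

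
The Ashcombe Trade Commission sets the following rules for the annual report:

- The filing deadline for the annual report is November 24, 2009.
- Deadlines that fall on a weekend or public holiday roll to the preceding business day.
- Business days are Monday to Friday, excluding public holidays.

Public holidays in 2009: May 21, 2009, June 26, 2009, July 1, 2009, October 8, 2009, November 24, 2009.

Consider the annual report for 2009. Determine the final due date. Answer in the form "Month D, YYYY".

November 23, 2009

The stated deadline is November 24, 2009.
November 24, 2009 falls on a listed holiday. Rolling to the preceding business day gives November 23, 2009, a Monday.
The final due date is November 23, 2009.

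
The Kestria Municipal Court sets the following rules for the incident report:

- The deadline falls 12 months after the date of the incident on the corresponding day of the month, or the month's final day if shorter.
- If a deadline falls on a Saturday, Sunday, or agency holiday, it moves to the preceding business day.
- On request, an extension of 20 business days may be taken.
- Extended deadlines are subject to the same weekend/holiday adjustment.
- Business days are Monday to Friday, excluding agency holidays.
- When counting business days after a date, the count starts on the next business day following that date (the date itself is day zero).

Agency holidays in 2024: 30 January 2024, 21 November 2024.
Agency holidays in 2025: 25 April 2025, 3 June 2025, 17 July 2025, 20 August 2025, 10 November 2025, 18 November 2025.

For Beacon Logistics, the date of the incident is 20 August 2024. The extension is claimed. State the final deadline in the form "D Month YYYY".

17 September 2025

12 months from 20 August 2024 is 20 August 2025.
20 August 2025 is a listed holiday, so it moves to the preceding business day, 19 August 2025 (Tuesday).
Applying the 20-business-day extension: 20 business days after 19 August 2025 is 17 September 2025.
17 September 2025 falls on a Wednesday, which is a business day, so no adjustment is needed.
Final deadline: 17 September 2025.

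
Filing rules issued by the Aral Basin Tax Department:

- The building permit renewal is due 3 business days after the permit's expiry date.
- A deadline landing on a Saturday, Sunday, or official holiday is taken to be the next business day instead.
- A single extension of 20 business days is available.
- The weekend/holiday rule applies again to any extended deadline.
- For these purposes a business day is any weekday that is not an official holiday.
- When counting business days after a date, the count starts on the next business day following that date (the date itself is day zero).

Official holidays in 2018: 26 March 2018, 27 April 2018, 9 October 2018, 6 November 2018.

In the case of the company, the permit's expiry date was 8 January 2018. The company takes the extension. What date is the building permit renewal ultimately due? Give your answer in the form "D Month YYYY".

8 February 2018

Starting the day after 8 January 2018 and counting 3 business days lands on 11 January 2018.
11 January 2018 falls on a Thursday, which is a business day, so no adjustment is needed.
Counting 20 further business days from 11 January 2018 reaches 8 February 2018.
8 February 2018 (Thursday) is already a business day.
Final deadline: 8 February 2018.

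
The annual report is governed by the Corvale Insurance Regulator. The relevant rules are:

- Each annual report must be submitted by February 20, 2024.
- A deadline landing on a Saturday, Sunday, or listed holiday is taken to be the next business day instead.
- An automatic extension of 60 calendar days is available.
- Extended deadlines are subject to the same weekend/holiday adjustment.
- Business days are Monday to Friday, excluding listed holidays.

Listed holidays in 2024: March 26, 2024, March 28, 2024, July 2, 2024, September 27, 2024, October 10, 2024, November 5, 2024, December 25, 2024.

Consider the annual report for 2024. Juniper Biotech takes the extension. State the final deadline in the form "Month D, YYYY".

April 22, 2024

Start from the fixed due date, February 20, 2024.
Since February 20, 2024 is a Tuesday and not a holiday, the date is unchanged.
Applying the 60-calendar-day extension: February 20, 2024 + 60 days = April 20, 2024.
April 20, 2024 falls on a Saturday. Rolling to the next business day gives April 22, 2024, a Monday.
The final due date is April 22, 2024.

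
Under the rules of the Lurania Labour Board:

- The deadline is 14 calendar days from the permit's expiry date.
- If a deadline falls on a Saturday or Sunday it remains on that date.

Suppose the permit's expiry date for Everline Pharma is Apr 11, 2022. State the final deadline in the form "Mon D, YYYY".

Apr 25, 2022

Trigger date Apr 11, 2022 + 14 calendar days = Apr 25, 2022.
Apr 25, 2022 falls on a Monday. The rules make no weekend/holiday allowance, so it remains Apr 25, 2022.
So the filing is due Apr 25, 2022.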